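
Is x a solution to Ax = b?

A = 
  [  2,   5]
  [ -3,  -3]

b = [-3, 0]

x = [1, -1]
Yes

Ax = [-3, 0] = b ✓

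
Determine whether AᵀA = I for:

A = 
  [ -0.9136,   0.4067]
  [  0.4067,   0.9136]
Yes

AᵀA = 
  [  1.0001,   0]
  [  0,   1.0001]
≈ I (equal to I up to the 4-dp rounding of the entries)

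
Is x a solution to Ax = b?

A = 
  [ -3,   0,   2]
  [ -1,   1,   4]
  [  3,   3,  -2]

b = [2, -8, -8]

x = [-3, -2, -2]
No

Ax = [5, -7, -11] ≠ b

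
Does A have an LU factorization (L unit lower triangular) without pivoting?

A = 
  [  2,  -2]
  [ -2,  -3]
Yes.
A[1,1] = 2 ≠ 0, so Gaussian elimination proceeds without a row swap: multiplier ℓ₂₁ = (-2)/(2) = -1, and U[2,2] = -3 - (-1)(-2) = -5.
L = 
  [  1,   0]
  [ -1,   1]
U = 
  [  2,  -2]
  [  0,  -5]
Check row 2 of LU: [(-1)(2), (-1)(-2) + (-5)] = [-2, -3] = row 2 of A ✓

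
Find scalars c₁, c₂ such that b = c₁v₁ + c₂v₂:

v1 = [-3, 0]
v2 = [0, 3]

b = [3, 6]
c1 = -1, c2 = 2

b = -1·v1 + 2·v2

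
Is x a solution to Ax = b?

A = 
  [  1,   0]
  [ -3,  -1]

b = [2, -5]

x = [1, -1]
No

Ax = [1, -2] ≠ b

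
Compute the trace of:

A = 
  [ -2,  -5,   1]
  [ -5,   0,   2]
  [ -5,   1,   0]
-2

tr(A) = -2 + 0 + 0 = -2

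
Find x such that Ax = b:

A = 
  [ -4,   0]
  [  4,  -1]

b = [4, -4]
x = [-1, 0]

Row reduce the augmented matrix [A|b]:
R2 → R2 + (1)·R1
REF = 
  [ -4,   0,   4]
  [  0,  -1,   0]

Back-substitution:
x₂ = 0 / (-1) = 0
x₁ = (4 - (0)(0)) / (-4) = -1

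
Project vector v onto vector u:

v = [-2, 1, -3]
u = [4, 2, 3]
v·u = (-2)(4) + (1)(2) + (-3)(3) = -15
u·u = (4)² + (2)² + (3)² = 29
proj_u(v) = (v·u / u·u) × u = (-15/29) × u

proj_u(v) = [-60/29, -30/29, -45/29]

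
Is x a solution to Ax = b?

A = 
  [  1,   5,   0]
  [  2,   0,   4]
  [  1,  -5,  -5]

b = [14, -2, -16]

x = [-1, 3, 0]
Yes

Ax = [14, -2, -16] = b ✓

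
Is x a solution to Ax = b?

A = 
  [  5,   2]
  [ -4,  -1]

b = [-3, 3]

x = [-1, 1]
Yes

Ax = [-3, 3] = b ✓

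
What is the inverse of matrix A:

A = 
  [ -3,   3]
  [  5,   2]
det(A) = (-3)(2) - (3)(5) = -21
For a 2×2 matrix, A⁻¹ = (1/det(A)) · [[d, -b], [-c, a]]
    = (-1/21) · [[2, -3], [-5, -3]]

A⁻¹ = 
  [-2/21,   1/7]
  [ 5/21,   1/7]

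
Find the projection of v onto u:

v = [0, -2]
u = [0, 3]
v·u = (0)(0) + (-2)(3) = -6
u·u = (0)² + (3)² = 9
proj_u(v) = (v·u / u·u) × u = (-6/9) × u = (-2/3) × u

proj_u(v) = [0, -2]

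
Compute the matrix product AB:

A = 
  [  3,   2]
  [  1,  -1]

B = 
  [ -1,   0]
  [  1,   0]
A is 2×2 and B is 2×2, so AB is 2×2. Each entry is (row of A)·(column of B):
AB[1,1] = (3)(-1) + (2)(1) = -1
AB[1,2] = (3)(0) + (2)(0) = 0
AB[2,1] = (1)(-1) + (-1)(1) = -2
AB[2,2] = (1)(0) + (-1)(0) = 0

AB = 
  [ -1,   0]
  [ -2,   0]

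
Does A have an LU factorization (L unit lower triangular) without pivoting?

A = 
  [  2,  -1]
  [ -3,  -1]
Yes.
A[1,1] = 2 ≠ 0, so Gaussian elimination proceeds without a row swap: multiplier ℓ₂₁ = (-3)/(2) = -3/2, and U[2,2] = -1 - (-3/2)(-1) = -5/2.
L = 
  [   1,    0]
  [-3/2,    1]
U = 
  [   2,   -1]
  [   0, -5/2]
Check row 2 of LU: [(-3/2)(2), (-3/2)(-1) + (-5/2)] = [-3, -1] = row 2 of A ✓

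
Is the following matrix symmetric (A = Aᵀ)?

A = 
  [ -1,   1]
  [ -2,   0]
No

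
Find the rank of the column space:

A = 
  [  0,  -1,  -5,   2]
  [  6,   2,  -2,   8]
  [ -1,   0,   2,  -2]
Row reduce:
Swap R1 ↔ R2
R3 → R3 + (1/6)·R1
R3 → R3 + (1/3)·R2
REF = 
  [  6,   2,  -2,   8]
  [  0,  -1,  -5,   2]
  [  0,   0,   0,   0]
Pivot columns: 1, 2 → 2 pivots.
dim(Col(A)) = number of pivot columns = 2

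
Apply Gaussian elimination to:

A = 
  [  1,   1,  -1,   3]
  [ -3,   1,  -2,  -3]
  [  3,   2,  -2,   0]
Row operations:
R2 → R2 + (3)·R1
R3 → R3 - (3)·R1
R3 → R3 + (1/4)·R2

Resulting echelon form:
REF = 
  [    1,     1,    -1,     3]
  [    0,     4,    -5,     6]
  [    0,     0,  -1/4, -15/2]

Rank = 3 (number of non-zero pivot rows).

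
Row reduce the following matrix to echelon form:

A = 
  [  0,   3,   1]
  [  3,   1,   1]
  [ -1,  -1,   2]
Row operations:
Swap R1 ↔ R2
R3 → R3 + (1/3)·R1
R3 → R3 + (2/9)·R2

Resulting echelon form:
REF = 
  [   3,    1,    1]
  [   0,    3,    1]
  [   0,    0, 23/9]

Rank = 3 (number of non-zero pivot rows).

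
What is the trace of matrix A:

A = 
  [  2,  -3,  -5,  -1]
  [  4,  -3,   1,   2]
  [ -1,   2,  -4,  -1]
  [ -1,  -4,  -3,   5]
0

tr(A) = 2 + -3 + -4 + 5 = 0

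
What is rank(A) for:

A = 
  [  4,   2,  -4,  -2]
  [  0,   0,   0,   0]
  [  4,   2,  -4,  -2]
Row reduce:
R3 → R3 - (1)·R1
REF = 
  [  4,   2,  -4,  -2]
  [  0,   0,   0,   0]
  [  0,   0,   0,   0]
Pivot columns: 1 → 1 pivot.

rank(A) = 1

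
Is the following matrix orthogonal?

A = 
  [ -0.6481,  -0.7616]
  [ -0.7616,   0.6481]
Yes

AᵀA = 
  [  1.0001,   0]
  [  0,   1.0001]
≈ I (equal to I up to the 4-dp rounding of the entries)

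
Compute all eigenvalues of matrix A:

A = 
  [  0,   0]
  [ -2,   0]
tr(A) = 0, det(A) = 0
Characteristic polynomial: λ² - tr(A)λ + det(A) = λ²
λ² = λ²

λ = 0, 0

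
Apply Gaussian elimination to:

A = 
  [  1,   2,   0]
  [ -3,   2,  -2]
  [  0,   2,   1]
Row operations:
R2 → R2 + (3)·R1
R3 → R3 - (1/4)·R2

Resulting echelon form:
REF = 
  [  1,   2,   0]
  [  0,   8,  -2]
  [  0,   0, 3/2]

Rank = 3 (number of non-zero pivot rows).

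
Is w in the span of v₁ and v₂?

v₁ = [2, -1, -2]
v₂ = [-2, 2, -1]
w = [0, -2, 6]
Yes

Form the augmented matrix and row-reduce:
[v₁|v₂|w] = 
  [  2,  -2,   0]
  [ -1,   2,  -2]
  [ -2,  -1,   6]
R2 → R2 + (1/2)·R1
R3 → R3 + (1)·R1
R3 → R3 + (3)·R2
REF = 
  [  2,  -2,   0]
  [  0,   1,  -2]
  [  0,   0,   0]

No row of the form [0 0 | nonzero], so the system is consistent. Back-substitution gives c₁ = -2, c₂ = -2: w = (-2)·v₁ + (-2)·v₂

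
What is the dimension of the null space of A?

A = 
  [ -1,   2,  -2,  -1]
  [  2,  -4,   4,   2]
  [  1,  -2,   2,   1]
nullity(A) = 3

Row reduce:
R2 → R2 + (2)·R1
R3 → R3 + (1)·R1
REF = 
  [ -1,   2,  -2,  -1]
  [  0,   0,   0,   0]
  [  0,   0,   0,   0]
Pivot columns: 1 → 1 pivot.
rank(A) = 1, so nullity(A) = 4 - 1 = 3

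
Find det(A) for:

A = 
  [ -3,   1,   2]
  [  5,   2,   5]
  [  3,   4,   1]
Cofactor expansion along row 1:
det(A) = (-3)·((2)(1) - (5)(4)) - (1)·((5)(1) - (5)(3)) + (2)·((5)(4) - (2)(3))
  = (-3)(-18) - (1)(-10) + (2)(14)
  = 92

det(A) = 92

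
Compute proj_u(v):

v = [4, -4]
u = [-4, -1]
v·u = (4)(-4) + (-4)(-1) = -12
u·u = (-4)² + (-1)² = 17
proj_u(v) = (v·u / u·u) × u = (-12/17) × u

proj_u(v) = [48/17, 12/17]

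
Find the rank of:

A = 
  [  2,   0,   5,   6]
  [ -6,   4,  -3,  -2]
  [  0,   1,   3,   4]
rank(A) = 2

Row reduce:
R2 → R2 + (3)·R1
R3 → R3 - (1/4)·R2
REF = 
  [  2,   0,   5,   6]
  [  0,   4,  12,  16]
  [  0,   0,   0,   0]
Pivot columns: 1, 2 → 2 pivots.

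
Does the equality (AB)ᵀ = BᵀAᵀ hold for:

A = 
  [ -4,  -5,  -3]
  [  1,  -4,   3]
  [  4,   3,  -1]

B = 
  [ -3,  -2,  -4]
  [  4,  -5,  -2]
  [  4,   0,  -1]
Yes

(AB)ᵀ = 
  [-20,  -7,  -4]
  [ 33,  18, -23]
  [ 29,   1, -21]

BᵀAᵀ = 
  [-20,  -7,  -4]
  [ 33,  18, -23]
  [ 29,   1, -21]

Both sides are equal — this is the standard identity (AB)ᵀ = BᵀAᵀ, which holds for all A, B.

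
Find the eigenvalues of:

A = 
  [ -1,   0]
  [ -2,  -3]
λ = -1, -3

tr(A) = -4, det(A) = 3
Characteristic polynomial: λ² - tr(A)λ + det(A) = λ² + 4λ + 3
λ² + 4λ + 3 = (λ + 3)(λ + 1)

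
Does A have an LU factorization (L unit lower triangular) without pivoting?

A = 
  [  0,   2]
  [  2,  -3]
No.
A[1,1] = 0 but A[2,1] = 2 ≠ 0. Any LU with L unit lower triangular has (LU)[1,1] = U[1,1] and (LU)[2,1] = L[2,1]·U[1,1]; matching A forces U[1,1] = 0, which then forces (LU)[2,1] = 0 ≠ 2. A row swap (pivoting) is required.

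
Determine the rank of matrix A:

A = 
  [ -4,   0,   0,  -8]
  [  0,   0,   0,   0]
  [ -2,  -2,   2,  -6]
rank(A) = 2

Row reduce:
R3 → R3 - (1/2)·R1
Swap R2 ↔ R3
REF = 
  [ -4,   0,   0,  -8]
  [  0,  -2,   2,  -2]
  [  0,   0,   0,   0]
Pivot columns: 1, 2 → 2 pivots.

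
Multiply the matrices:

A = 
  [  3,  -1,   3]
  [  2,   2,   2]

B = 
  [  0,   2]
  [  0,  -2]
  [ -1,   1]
AB = 
  [ -3,  11]
  [ -2,   2]

A is 2×3 and B is 3×2, so AB is 2×2. Each entry is (row of A)·(column of B):
AB[1,1] = (3)(0) + (-1)(0) + (3)(-1) = -3
AB[1,2] = (3)(2) + (-1)(-2) + (3)(1) = 11
AB[2,1] = (2)(0) + (2)(0) + (2)(-1) = -2
AB[2,2] = (2)(2) + (2)(-2) + (2)(1) = 2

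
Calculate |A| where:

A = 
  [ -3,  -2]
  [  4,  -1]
For a 2×2 matrix, det = ad - bc = (-3)(-1) - (-2)(4) = 11

det(A) = 11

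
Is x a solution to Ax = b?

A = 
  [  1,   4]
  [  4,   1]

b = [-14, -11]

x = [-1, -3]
No

Ax = [-13, -7] ≠ b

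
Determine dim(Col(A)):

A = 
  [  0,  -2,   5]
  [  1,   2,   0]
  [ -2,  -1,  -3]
dim(Col(A)) = 3

Row reduce:
Swap R1 ↔ R2
R3 → R3 + (2)·R1
R3 → R3 + (3/2)·R2
REF = 
  [  1,   2,   0]
  [  0,  -2,   5]
  [  0,   0, 9/2]
Pivot columns: 1, 2, 3 → 3 pivots.
dim(Col(A)) = number of pivot columns = 3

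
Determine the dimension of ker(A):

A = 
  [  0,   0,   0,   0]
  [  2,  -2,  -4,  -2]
nullity(A) = 3

Row reduce:
Swap R1 ↔ R2
REF = 
  [  2,  -2,  -4,  -2]
  [  0,   0,   0,   0]
Pivot columns: 1 → 1 pivot.
rank(A) = 1, so nullity(A) = 4 - 1 = 3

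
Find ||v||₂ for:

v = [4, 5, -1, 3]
7.141

||v||₂ = √((4)² + (5)² + (-1)² + (3)²) = √51 = 7.141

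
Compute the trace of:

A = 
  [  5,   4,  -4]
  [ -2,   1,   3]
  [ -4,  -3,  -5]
1

tr(A) = 5 + 1 + -5 = 1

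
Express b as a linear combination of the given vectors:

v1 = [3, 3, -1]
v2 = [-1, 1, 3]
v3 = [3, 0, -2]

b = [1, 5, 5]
c1 = 1, c2 = 2, c3 = 0

b = 1·v1 + 2·v2 + 0·v3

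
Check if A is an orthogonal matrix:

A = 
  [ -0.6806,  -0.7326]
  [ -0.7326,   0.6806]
Yes

AᵀA = 
  [  0.9999,   0]
  [  0,   0.9999]
≈ I (equal to I up to the 4-dp rounding of the entries)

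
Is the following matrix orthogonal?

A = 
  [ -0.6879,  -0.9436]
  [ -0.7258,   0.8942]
No

AᵀA = 
  [  1,   0.0001]
  [  0.0001,   1.6900]
≠ I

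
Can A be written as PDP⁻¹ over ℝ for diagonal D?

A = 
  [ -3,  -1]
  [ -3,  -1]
Yes

tr(A) = -4, det(A) = 0
Characteristic polynomial: λ² - tr(A)λ + det(A) = λ² + 4λ
λ² + 4λ = λ(λ + 4)
Eigenvalues: 0, -4
λ=-4: alg. mult. = 1, geom. mult. = 2 - rank(A - (-4)I) = 2 - 1 = 1
λ=0: alg. mult. = 1, geom. mult. = 2 - rank(A - (0)I) = 2 - 1 = 1
Sum of geometric multiplicities equals n, so A has n independent eigenvectors.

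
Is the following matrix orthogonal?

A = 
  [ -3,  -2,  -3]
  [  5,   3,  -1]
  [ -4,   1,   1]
No

AᵀA = 
  [ 50,  17,   0]
  [ 17,  14,   4]
  [  0,   4,  11]
≠ I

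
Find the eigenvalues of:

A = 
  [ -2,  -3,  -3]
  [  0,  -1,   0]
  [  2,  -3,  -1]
Characteristic polynomial: det(λI - A) = λ³ + 4λ² + 11λ + 8
Testing integer divisors of the constant term: p(-1) = 0, so (λ + 1) is a factor:
p(λ) = (λ + 1)(λ² + 3λ + 8)
λ² + 3λ + 8 = 0  ⇒  λ = (-3 ± √((3)² - 4·(8)))/2 = (-3 ± √(-23))/2
  = (-3 + i√23)/2,  (-3 - i√23)/2

λ = -1, (-3 + i√23)/2, (-3 - i√23)/2  (≈ -1, -1.5 + 2.398i, -1.5 - 2.398i)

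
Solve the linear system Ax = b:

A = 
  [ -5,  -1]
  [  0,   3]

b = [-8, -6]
Row reduce the augmented matrix [A|b]:
(already in echelon form)
REF = 
  [ -5,  -1,  -8]
  [  0,   3,  -6]

Back-substitution:
x₂ = (-6) / 3 = -2
x₁ = (-8 - (-1)(-2)) / (-5) = 2

x = [2, -2]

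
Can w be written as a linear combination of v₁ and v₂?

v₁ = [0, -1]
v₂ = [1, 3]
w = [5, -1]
Yes

Form the augmented matrix and row-reduce:
[v₁|v₂|w] = 
  [  0,   1,   5]
  [ -1,   3,  -1]
Swap R1 ↔ R2
REF = 
  [ -1,   3,  -1]
  [  0,   1,   5]

No row of the form [0 0 | nonzero], so the system is consistent. Back-substitution gives c₁ = 16, c₂ = 5: w = (16)·v₁ + (5)·v₂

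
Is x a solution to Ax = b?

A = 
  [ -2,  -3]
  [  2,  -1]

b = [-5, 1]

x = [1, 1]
Yes

Ax = [-5, 1] = b ✓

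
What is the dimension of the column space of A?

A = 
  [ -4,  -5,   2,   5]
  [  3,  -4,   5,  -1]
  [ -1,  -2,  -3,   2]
dim(Col(A)) = 3

Row reduce:
R2 → R2 + (3/4)·R1
R3 → R3 - (1/4)·R1
R3 → R3 - (3/31)·R2
REF = 
  [     -4,      -5,       2,       5]
  [      0,   -31/4,    13/2,    11/4]
  [      0,       0, -128/31,   15/31]
Pivot columns: 1, 2, 3 → 3 pivots.
dim(Col(A)) = number of pivot columns = 3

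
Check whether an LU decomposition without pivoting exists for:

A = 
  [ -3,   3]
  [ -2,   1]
Yes.
A[1,1] = -3 ≠ 0, so Gaussian elimination proceeds without a row swap: multiplier ℓ₂₁ = (-2)/(-3) = 2/3, and U[2,2] = 1 - (2/3)(3) = -1.
L = 
  [  1,   0]
  [2/3,   1]
U = 
  [ -3,   3]
  [  0,  -1]
Check row 2 of LU: [(2/3)(-3), (2/3)(3) + (-1)] = [-2, 1] = row 2 of A ✓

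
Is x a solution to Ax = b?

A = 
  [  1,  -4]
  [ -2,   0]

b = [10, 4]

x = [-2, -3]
Yes

Ax = [10, 4] = b ✓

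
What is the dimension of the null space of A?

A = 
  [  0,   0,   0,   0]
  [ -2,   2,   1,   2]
nullity(A) = 3

Row reduce:
Swap R1 ↔ R2
REF = 
  [ -2,   2,   1,   2]
  [  0,   0,   0,   0]
Pivot columns: 1 → 1 pivot.
rank(A) = 1, so nullity(A) = 4 - 1 = 3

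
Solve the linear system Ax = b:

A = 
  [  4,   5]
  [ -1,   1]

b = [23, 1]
Row reduce the augmented matrix [A|b]:
R2 → R2 + (1/4)·R1
REF = 
  [   4,    5,   23]
  [   0,  9/4, 27/4]

Back-substitution:
x₂ = (27/4) / (9/4) = 3
x₁ = (23 - (5)(3)) / 4 = 2

x = [2, 3]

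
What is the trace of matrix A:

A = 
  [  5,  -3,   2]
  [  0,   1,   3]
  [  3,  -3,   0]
6

tr(A) = 5 + 1 + 0 = 6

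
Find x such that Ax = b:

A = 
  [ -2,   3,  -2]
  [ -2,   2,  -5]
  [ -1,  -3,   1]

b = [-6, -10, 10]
x = [-2, -2, 2]

Row reduce the augmented matrix [A|b]:
R2 → R2 - (1)·R1
R3 → R3 - (1/2)·R1
R3 → R3 - (9/2)·R2
REF = 
  [  -2,    3,   -2,   -6]
  [   0,   -1,   -3,   -4]
  [   0,    0, 31/2,   31]

Back-substitution:
x₃ = 31 / (31/2) = 2
x₂ = (-4 - (-3)(2)) / (-1) = -2
x₁ = (-6 - (3)(-2) - (-2)(2)) / (-2) = -2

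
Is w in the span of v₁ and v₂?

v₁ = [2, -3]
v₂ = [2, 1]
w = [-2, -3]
Yes

Form the augmented matrix and row-reduce:
[v₁|v₂|w] = 
  [  2,   2,  -2]
  [ -3,   1,  -3]
R2 → R2 + (3/2)·R1
REF = 
  [  2,   2,  -2]
  [  0,   4,  -6]

No row of the form [0 0 | nonzero], so the system is consistent. Back-substitution gives c₁ = 1/2, c₂ = -3/2: w = (1/2)·v₁ + (-3/2)·v₂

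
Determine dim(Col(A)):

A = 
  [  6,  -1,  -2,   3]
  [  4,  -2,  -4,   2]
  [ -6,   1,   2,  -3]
Row reduce:
R2 → R2 - (2/3)·R1
R3 → R3 + (1)·R1
REF = 
  [   6,   -1,   -2,    3]
  [   0, -4/3, -8/3,    0]
  [   0,    0,    0,    0]
Pivot columns: 1, 2 → 2 pivots.
dim(Col(A)) = number of pivot columns = 2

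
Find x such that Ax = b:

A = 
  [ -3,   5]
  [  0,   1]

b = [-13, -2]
Row reduce the augmented matrix [A|b]:
(already in echelon form)
REF = 
  [ -3,   5, -13]
  [  0,   1,  -2]

Back-substitution:
x₂ = (-2) / 1 = -2
x₁ = (-13 - (5)(-2)) / (-3) = 1

x = [1, -2]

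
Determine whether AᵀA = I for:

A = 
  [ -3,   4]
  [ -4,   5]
No

AᵀA = 
  [ 25, -32]
  [-32,  41]
≠ I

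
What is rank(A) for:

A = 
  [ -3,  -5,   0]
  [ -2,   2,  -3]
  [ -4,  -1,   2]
rank(A) = 3

Row reduce:
R2 → R2 - (2/3)·R1
R3 → R3 - (4/3)·R1
R3 → R3 - (17/16)·R2
REF = 
  [   -3,    -5,     0]
  [    0,  16/3,    -3]
  [    0,     0, 83/16]
Pivot columns: 1, 2, 3 → 3 pivots.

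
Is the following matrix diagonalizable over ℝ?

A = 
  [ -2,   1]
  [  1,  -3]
Yes

tr(A) = -5, det(A) = 5
Characteristic polynomial: λ² - tr(A)λ + det(A) = λ² + 5λ + 5
λ² + 5λ + 5 = 0  ⇒  λ = (-5 ± √((5)² - 4·(5)))/2 = (-5 ± √(5))/2
  = (-5 + √5)/2,  (-5 - √5)/2
Eigenvalues: (-5 + √5)/2, (-5 - √5)/2  (≈ -1.382, -3.618)
The two irrational eigenvalues are distinct (simple), so each has alg. mult. = geom. mult. = 1.
Sum of geometric multiplicities equals n, so A has n independent eigenvectors.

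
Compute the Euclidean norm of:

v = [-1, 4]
4.123

||v||₂ = √((-1)² + (4)²) = √17 = 4.123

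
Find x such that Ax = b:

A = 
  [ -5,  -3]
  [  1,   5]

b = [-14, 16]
Row reduce the augmented matrix [A|b]:
R2 → R2 + (1/5)·R1
REF = 
  [  -5,   -3,  -14]
  [   0, 22/5, 66/5]

Back-substitution:
x₂ = (66/5) / (22/5) = 3
x₁ = (-14 - (-3)(3)) / (-5) = 1

x = [1, 3]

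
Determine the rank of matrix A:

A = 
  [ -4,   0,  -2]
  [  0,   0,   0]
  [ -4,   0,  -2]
Row reduce:
R3 → R3 - (1)·R1
REF = 
  [ -4,   0,  -2]
  [  0,   0,   0]
  [  0,   0,   0]
Pivot columns: 1 → 1 pivot.

rank(A) = 1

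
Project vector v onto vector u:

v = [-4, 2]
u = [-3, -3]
proj_u(v) = [-1, -1]

v·u = (-4)(-3) + (2)(-3) = 6
u·u = (-3)² + (-3)² = 18
proj_u(v) = (v·u / u·u) × u = (6/18) × u = (1/3) × u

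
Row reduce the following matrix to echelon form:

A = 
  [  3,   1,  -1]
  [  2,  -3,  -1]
Row operations:
R2 → R2 - (2/3)·R1

Resulting echelon form:
REF = 
  [    3,     1,    -1]
  [    0, -11/3,  -1/3]

Rank = 2 (number of non-zero pivot rows).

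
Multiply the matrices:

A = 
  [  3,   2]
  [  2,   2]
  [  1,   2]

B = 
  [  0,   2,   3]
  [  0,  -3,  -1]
AB = 
  [  0,   0,   7]
  [  0,  -2,   4]
  [  0,  -4,   1]

A is 3×2 and B is 2×3, so AB is 3×3. Each entry is (row of A)·(column of B):
AB[1,1] = (3)(0) + (2)(0) = 0
AB[1,2] = (3)(2) + (2)(-3) = 0
AB[1,3] = (3)(3) + (2)(-1) = 7
AB[2,1] = (2)(0) + (2)(0) = 0
AB[2,2] = (2)(2) + (2)(-3) = -2
AB[2,3] = (2)(3) + (2)(-1) = 4
AB[3,1] = (1)(0) + (2)(0) = 0
AB[3,2] = (1)(2) + (2)(-3) = -4
AB[3,3] = (1)(3) + (2)(-1) = 1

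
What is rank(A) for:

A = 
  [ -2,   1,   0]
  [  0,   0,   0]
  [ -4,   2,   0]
rank(A) = 1

Row reduce:
R3 → R3 - (2)·R1
REF = 
  [ -2,   1,   0]
  [  0,   0,   0]
  [  0,   0,   0]
Pivot columns: 1 → 1 pivot.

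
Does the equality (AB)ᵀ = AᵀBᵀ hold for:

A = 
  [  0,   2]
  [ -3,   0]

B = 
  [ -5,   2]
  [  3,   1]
No

(AB)ᵀ = 
  [  6,  15]
  [  2,  -6]

AᵀBᵀ = 
  [ -6,  -3]
  [-10,   6]

The two matrices differ, so (AB)ᵀ ≠ AᵀBᵀ in general. The correct identity is (AB)ᵀ = BᵀAᵀ.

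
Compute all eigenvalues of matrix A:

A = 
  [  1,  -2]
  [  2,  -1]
λ = i√3, -i√3  (≈ 0 + 1.732i, 0 - 1.732i)

tr(A) = 0, det(A) = 3
Characteristic polynomial: λ² - tr(A)λ + det(A) = λ² + 3
λ² + 3 = 0  ⇒  λ = (0 ± √((0)² - 4·(3)))/2 = (0 ± √(-12))/2
  = i√3,  -i√3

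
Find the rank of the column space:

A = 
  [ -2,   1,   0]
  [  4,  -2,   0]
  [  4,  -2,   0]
Row reduce:
R2 → R2 + (2)·R1
R3 → R3 + (2)·R1
REF = 
  [ -2,   1,   0]
  [  0,   0,   0]
  [  0,   0,   0]
Pivot columns: 1 → 1 pivot.
dim(Col(A)) = number of pivot columns = 1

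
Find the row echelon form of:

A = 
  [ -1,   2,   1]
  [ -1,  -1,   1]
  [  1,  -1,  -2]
Row operations:
R2 → R2 - (1)·R1
R3 → R3 + (1)·R1
R3 → R3 + (1/3)·R2

Resulting echelon form:
REF = 
  [ -1,   2,   1]
  [  0,  -3,   0]
  [  0,   0,  -1]

Rank = 3 (number of non-zero pivot rows).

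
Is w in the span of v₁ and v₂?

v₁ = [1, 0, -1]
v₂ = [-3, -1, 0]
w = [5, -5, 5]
No

Form the augmented matrix and row-reduce:
[v₁|v₂|w] = 
  [  1,  -3,   5]
  [  0,  -1,  -5]
  [ -1,   0,   5]
R3 → R3 + (1)·R1
R3 → R3 - (3)·R2
REF = 
  [  1,  -3,   5]
  [  0,  -1,  -5]
  [  0,   0,  25]

Row 3 reads [0 0 | 25], i.e. 0 = 25, so the system is inconsistent and w ∉ span{v₁, v₂}.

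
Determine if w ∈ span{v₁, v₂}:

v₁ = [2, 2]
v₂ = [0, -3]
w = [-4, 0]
Yes

Form the augmented matrix and row-reduce:
[v₁|v₂|w] = 
  [  2,   0,  -4]
  [  2,  -3,   0]
R2 → R2 - (1)·R1
REF = 
  [  2,   0,  -4]
  [  0,  -3,   4]

No row of the form [0 0 | nonzero], so the system is consistent. Back-substitution gives c₁ = -2, c₂ = -4/3: w = (-2)·v₁ + (-4/3)·v₂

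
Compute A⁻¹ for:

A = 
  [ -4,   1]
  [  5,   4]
det(A) = (-4)(4) - (1)(5) = -21
For a 2×2 matrix, A⁻¹ = (1/det(A)) · [[d, -b], [-c, a]]
    = (-1/21) · [[4, -1], [-5, -4]]

A⁻¹ = 
  [-4/21,  1/21]
  [ 5/21,  4/21]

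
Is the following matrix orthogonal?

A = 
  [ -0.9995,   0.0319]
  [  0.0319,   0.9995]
Yes

AᵀA = 
  [  1,   0]
  [  0,   1]
≈ I (equal to I up to the 4-dp rounding of the entries)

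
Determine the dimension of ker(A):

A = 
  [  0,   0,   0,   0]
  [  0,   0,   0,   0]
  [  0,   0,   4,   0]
nullity(A) = 3

Row reduce:
Swap R1 ↔ R3
REF = 
  [  0,   0,   4,   0]
  [  0,   0,   0,   0]
  [  0,   0,   0,   0]
Pivot columns: 3 → 1 pivot.
rank(A) = 1, so nullity(A) = 4 - 1 = 3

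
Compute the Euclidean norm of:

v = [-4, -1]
4.123

||v||₂ = √((-4)² + (-1)²) = √17 = 4.123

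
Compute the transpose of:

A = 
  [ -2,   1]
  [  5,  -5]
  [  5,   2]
Aᵀ = 
  [ -2,   5,   5]
  [  1,  -5,   2]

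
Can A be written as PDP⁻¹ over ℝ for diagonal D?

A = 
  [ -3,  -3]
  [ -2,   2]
Yes

tr(A) = -1, det(A) = -12
Characteristic polynomial: λ² - tr(A)λ + det(A) = λ² + λ - 12
λ² + λ - 12 = (λ + 4)(λ - 3)
Eigenvalues: 3, -4
λ=-4: alg. mult. = 1, geom. mult. = 2 - rank(A - (-4)I) = 2 - 1 = 1
λ=3: alg. mult. = 1, geom. mult. = 2 - rank(A - (3)I) = 2 - 1 = 1
Sum of geometric multiplicities equals n, so A has n independent eigenvectors.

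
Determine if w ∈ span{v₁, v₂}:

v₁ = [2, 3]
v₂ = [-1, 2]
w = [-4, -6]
Yes

Form the augmented matrix and row-reduce:
[v₁|v₂|w] = 
  [  2,  -1,  -4]
  [  3,   2,  -6]
R2 → R2 - (3/2)·R1
REF = 
  [  2,  -1,  -4]
  [  0, 7/2,   0]

No row of the form [0 0 | nonzero], so the system is consistent. Back-substitution gives c₁ = -2, c₂ = 0: w = (-2)·v₁ + (0)·v₂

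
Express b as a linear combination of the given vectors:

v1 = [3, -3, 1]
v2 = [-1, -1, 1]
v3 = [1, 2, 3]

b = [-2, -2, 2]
c1 = 0, c2 = 2, c3 = 0

b = 0·v1 + 2·v2 + 0·v3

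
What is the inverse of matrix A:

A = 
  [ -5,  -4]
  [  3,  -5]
det(A) = (-5)(-5) - (-4)(3) = 37
For a 2×2 matrix, A⁻¹ = (1/det(A)) · [[d, -b], [-c, a]]
    = (1/37) · [[-5, 4], [-3, -5]]

A⁻¹ = 
  [-5/37,  4/37]
  [-3/37, -5/37]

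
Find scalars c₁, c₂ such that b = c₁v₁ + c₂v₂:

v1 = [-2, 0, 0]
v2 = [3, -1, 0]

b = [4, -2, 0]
c1 = 1, c2 = 2

b = 1·v1 + 2·v2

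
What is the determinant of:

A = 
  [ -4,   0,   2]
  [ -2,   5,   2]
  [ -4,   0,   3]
Cofactor expansion along row 1:
det(A) = (-4)·((5)(3) - (2)(0)) - (0)·((-2)(3) - (2)(-4)) + (2)·((-2)(0) - (5)(-4))
  = (-4)(15) - (0)(2) + (2)(20)
  = -20

det(A) = -20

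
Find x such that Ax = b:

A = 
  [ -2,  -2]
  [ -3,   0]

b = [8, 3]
x = [-1, -3]

Row reduce the augmented matrix [A|b]:
R2 → R2 - (3/2)·R1
REF = 
  [ -2,  -2,   8]
  [  0,   3,  -9]

Back-substitution:
x₂ = (-9) / 3 = -3
x₁ = (8 - (-2)(-3)) / (-2) = -1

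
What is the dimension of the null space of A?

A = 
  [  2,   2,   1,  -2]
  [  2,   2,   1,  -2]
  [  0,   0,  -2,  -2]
nullity(A) = 2

Row reduce:
R2 → R2 - (1)·R1
Swap R2 ↔ R3
REF = 
  [  2,   2,   1,  -2]
  [  0,   0,  -2,  -2]
  [  0,   0,   0,   0]
Pivot columns: 1, 3 → 2 pivots.
rank(A) = 2, so nullity(A) = 4 - 2 = 2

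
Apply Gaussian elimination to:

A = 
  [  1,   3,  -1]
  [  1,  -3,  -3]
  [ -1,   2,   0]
Row operations:
R2 → R2 - (1)·R1
R3 → R3 + (1)·R1
R3 → R3 + (5/6)·R2

Resulting echelon form:
REF = 
  [   1,    3,   -1]
  [   0,   -6,   -2]
  [   0,    0, -8/3]

Rank = 3 (number of non-zero pivot rows).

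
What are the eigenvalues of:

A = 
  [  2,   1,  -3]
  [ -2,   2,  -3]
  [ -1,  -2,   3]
λ = 3, 2 + √7, 2 - √7  (≈ 3, 4.646, -0.6458)

Characteristic polynomial: det(λI - A) = λ³ - 7λ² + 9λ + 9
Testing integer divisors of the constant term: p(3) = 0, so (λ - 3) is a factor:
p(λ) = (λ - 3)(λ² - 4λ - 3)
λ² - 4λ - 3 = 0  ⇒  λ = (4 ± √((-4)² - 4·(-3)))/2 = (4 ± √(28))/2
  = 2 + √7,  2 - √7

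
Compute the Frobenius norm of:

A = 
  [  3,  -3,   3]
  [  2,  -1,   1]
||A||_F = 5.745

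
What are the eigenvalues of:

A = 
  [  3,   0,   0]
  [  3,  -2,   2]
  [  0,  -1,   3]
Characteristic polynomial: det(λI - A) = λ³ - 4λ² - λ + 12
Testing integer divisors of the constant term: p(3) = 0, so (λ - 3) is a factor:
p(λ) = (λ - 3)(λ² - λ - 4)
λ² - λ - 4 = 0  ⇒  λ = (1 ± √((-1)² - 4·(-4)))/2 = (1 ± √(17))/2
  = (1 + √17)/2,  (1 - √17)/2

λ = 3, (1 + √17)/2, (1 - √17)/2  (≈ 3, 2.562, -1.562)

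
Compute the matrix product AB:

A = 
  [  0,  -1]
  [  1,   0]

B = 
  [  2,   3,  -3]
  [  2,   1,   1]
A is 2×2 and B is 2×3, so AB is 2×3. Each entry is (row of A)·(column of B):
AB[1,1] = (0)(2) + (-1)(2) = -2
AB[1,2] = (0)(3) + (-1)(1) = -1
AB[1,3] = (0)(-3) + (-1)(1) = -1
AB[2,1] = (1)(2) + (0)(2) = 2
AB[2,2] = (1)(3) + (0)(1) = 3
AB[2,3] = (1)(-3) + (0)(1) = -3

AB = 
  [ -2,  -1,  -1]
  [  2,   3,  -3]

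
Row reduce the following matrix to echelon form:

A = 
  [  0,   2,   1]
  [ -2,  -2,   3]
Row operations:
Swap R1 ↔ R2

Resulting echelon form:
REF = 
  [ -2,  -2,   3]
  [  0,   2,   1]

Rank = 2 (number of non-zero pivot rows).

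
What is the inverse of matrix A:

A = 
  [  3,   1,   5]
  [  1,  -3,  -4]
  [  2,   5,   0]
det(A) = (3)·((-3)(0) - (-4)(5)) - (1)·((1)(0) - (-4)(2)) + (5)·((1)(5) - (-3)(2))
  = (3)(20) - (1)(8) + (5)(11)
  = 107
det(A) = 107 ≠ 0, so A is invertible.

Cofactors Cᵢⱼ = (-1)ⁱ⁺ʲ·Mᵢⱼ:
C = 
  [ 20,  -8,  11]
  [ 25, -10, -13]
  [ 11,  17, -10]

adj(A) = Cᵀ:
adj(A) = 
  [ 20,  25,  11]
  [ -8, -10,  17]
  [ 11, -13, -10]

A⁻¹ = (1/107) · adj(A):
A⁻¹ = 
  [ 20/107,  25/107,  11/107]
  [ -8/107, -10/107,  17/107]
  [ 11/107, -13/107, -10/107]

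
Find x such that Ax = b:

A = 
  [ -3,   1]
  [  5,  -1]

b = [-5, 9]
Row reduce the augmented matrix [A|b]:
R2 → R2 + (5/3)·R1
REF = 
  [ -3,   1,  -5]
  [  0, 2/3, 2/3]

Back-substitution:
x₂ = (2/3) / (2/3) = 1
x₁ = (-5 - (1)(1)) / (-3) = 2

x = [2, 1]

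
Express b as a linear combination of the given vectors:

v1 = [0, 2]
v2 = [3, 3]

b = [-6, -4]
c1 = 1, c2 = -2

b = 1·v1 + -2·v2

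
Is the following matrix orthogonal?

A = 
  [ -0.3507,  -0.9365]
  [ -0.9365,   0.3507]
Yes

AᵀA = 
  [  1,   0]
  [  0,   1]
≈ I (equal to I up to the 4-dp rounding of the entries)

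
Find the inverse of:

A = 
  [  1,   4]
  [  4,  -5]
det(A) = (1)(-5) - (4)(4) = -21
For a 2×2 matrix, A⁻¹ = (1/det(A)) · [[d, -b], [-c, a]]
    = (-1/21) · [[-5, -4], [-4, 1]]

A⁻¹ = 
  [ 5/21,  4/21]
  [ 4/21, -1/21]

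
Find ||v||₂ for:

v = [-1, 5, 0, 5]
7.141

||v||₂ = √((-1)² + (5)² + (0)² + (5)²) = √51 = 7.141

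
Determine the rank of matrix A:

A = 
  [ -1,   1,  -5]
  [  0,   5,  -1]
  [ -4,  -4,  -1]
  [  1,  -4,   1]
rank(A) = 3

Row reduce:
R3 → R3 - (4)·R1
R4 → R4 + (1)·R1
R3 → R3 + (8/5)·R2
R4 → R4 + (3/5)·R2
R4 → R4 + (23/87)·R3
REF = 
  [  -1,    1,   -5]
  [   0,    5,   -1]
  [   0,    0, 87/5]
  [   0,    0,    0]
Pivot columns: 1, 2, 3 → 3 pivots.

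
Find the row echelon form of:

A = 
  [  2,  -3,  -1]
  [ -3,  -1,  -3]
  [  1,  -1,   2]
Row operations:
R2 → R2 + (3/2)·R1
R3 → R3 - (1/2)·R1
R3 → R3 + (1/11)·R2

Resulting echelon form:
REF = 
  [    2,    -3,    -1]
  [    0, -11/2,  -9/2]
  [    0,     0, 23/11]

Rank = 3 (number of non-zero pivot rows).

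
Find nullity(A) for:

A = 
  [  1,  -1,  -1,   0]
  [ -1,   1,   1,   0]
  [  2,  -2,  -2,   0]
nullity(A) = 3

Row reduce:
R2 → R2 + (1)·R1
R3 → R3 - (2)·R1
REF = 
  [  1,  -1,  -1,   0]
  [  0,   0,   0,   0]
  [  0,   0,   0,   0]
Pivot columns: 1 → 1 pivot.
rank(A) = 1, so nullity(A) = 4 - 1 = 3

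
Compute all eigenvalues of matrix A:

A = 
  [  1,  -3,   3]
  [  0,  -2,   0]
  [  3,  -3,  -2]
Characteristic polynomial: det(λI - A) = λ³ + 3λ² - 9λ - 22
Testing integer divisors of the constant term: p(-2) = 0, so (λ + 2) is a factor:
p(λ) = (λ + 2)(λ² + λ - 11)
λ² + λ - 11 = 0  ⇒  λ = (-1 ± √((1)² - 4·(-11)))/2 = (-1 ± √(45))/2
  = (-1 + 3√5)/2,  (-1 - 3√5)/2

λ = -2, (-1 + 3√5)/2, (-1 - 3√5)/2  (≈ -2, 2.854, -3.854)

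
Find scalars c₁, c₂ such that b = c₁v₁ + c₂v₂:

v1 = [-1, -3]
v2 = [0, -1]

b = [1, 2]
c1 = -1, c2 = 1

b = -1·v1 + 1·v2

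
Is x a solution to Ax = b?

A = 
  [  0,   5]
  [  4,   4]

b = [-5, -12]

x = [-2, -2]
No

Ax = [-10, -16] ≠ b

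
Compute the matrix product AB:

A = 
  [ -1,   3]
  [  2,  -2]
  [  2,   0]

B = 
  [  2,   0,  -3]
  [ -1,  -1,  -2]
A is 3×2 and B is 2×3, so AB is 3×3. Each entry is (row of A)·(column of B):
AB[1,1] = (-1)(2) + (3)(-1) = -5
AB[1,2] = (-1)(0) + (3)(-1) = -3
AB[1,3] = (-1)(-3) + (3)(-2) = -3
AB[2,1] = (2)(2) + (-2)(-1) = 6
AB[2,2] = (2)(0) + (-2)(-1) = 2
AB[2,3] = (2)(-3) + (-2)(-2) = -2
AB[3,1] = (2)(2) + (0)(-1) = 4
AB[3,2] = (2)(0) + (0)(-1) = 0
AB[3,3] = (2)(-3) + (0)(-2) = -6

AB = 
  [ -5,  -3,  -3]
  [  6,   2,  -2]
  [  4,   0,  -6]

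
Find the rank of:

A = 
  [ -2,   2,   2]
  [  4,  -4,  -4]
Row reduce:
R2 → R2 + (2)·R1
REF = 
  [ -2,   2,   2]
  [  0,   0,   0]
Pivot columns: 1 → 1 pivot.

rank(A) = 1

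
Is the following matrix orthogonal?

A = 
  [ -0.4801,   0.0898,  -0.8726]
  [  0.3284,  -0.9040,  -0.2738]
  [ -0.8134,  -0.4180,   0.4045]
Yes

AᵀA = 
  [  1,   0,   0]
  [  0,   1,   0.0001]
  [  0,   0.0001,   1]
≈ I (equal to I up to the 4-dp rounding of the entries)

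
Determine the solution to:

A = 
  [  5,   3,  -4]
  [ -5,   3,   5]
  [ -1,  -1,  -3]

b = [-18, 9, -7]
x = [0, -2, 3]

Row reduce the augmented matrix [A|b]:
R2 → R2 + (1)·R1
R3 → R3 + (1/5)·R1
R3 → R3 + (1/15)·R2
REF = 
  [     5,      3,     -4,    -18]
  [     0,      6,      1,     -9]
  [     0,      0, -56/15,  -56/5]

Back-substitution:
x₃ = (-56/5) / (-56/15) = 3
x₂ = (-9 - (1)(3)) / 6 = -2
x₁ = (-18 - (3)(-2) - (-4)(3)) / 5 = 0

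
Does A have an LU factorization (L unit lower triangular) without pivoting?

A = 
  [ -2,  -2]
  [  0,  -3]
Yes.
A[1,1] = -2 ≠ 0, so Gaussian elimination proceeds without a row swap: multiplier ℓ₂₁ = (0)/(-2) = 0, and U[2,2] = -3 - (0)(-2) = -3.
L = 
  [  1,   0]
  [  0,   1]
U = 
  [ -2,  -2]
  [  0,  -3]
Check row 2 of LU: [(0)(-2), (0)(-2) + (-3)] = [0, -3] = row 2 of A ✓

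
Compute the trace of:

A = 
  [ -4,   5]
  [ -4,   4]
0

tr(A) = -4 + 4 = 0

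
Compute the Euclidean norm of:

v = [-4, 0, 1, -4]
5.745

||v||₂ = √((-4)² + (0)² + (1)² + (-4)²) = √33 = 5.745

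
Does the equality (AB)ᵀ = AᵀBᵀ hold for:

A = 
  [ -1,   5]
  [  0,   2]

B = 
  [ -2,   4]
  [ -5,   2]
No

(AB)ᵀ = 
  [-23, -10]
  [  6,   4]

AᵀBᵀ = 
  [  2,   5]
  [ -2, -21]

The two matrices differ, so (AB)ᵀ ≠ AᵀBᵀ in general. The correct identity is (AB)ᵀ = BᵀAᵀ.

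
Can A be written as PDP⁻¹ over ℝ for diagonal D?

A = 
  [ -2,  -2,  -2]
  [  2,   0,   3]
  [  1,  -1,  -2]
No

Characteristic polynomial: det(λI - A) = λ³ + 4λ² + 13λ + 16
By the rational root theorem any rational root is an integer dividing 16; none of those is a root, so p(λ) has no rational roots and hence (being an irreducible cubic) no repeated roots.
Discriminant of the cubic: Δ = -2116
Δ < 0 ⇒ one real eigenvalue and a complex-conjugate pair: λ ≈ -1.116 + 2.794i, -1.116 - 2.794i, -1.767
Has complex eigenvalues (not diagonalizable over ℝ).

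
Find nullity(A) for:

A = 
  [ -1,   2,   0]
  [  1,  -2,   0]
nullity(A) = 2

Row reduce:
R2 → R2 + (1)·R1
REF = 
  [ -1,   2,   0]
  [  0,   0,   0]
Pivot columns: 1 → 1 pivot.
rank(A) = 1, so nullity(A) = 3 - 1 = 2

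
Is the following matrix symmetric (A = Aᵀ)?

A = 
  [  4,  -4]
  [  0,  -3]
No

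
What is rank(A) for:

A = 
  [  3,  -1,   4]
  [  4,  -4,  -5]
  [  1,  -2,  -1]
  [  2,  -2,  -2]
rank(A) = 3

Row reduce:
R2 → R2 - (4/3)·R1
R3 → R3 - (1/3)·R1
R4 → R4 - (2/3)·R1
R3 → R3 - (5/8)·R2
R4 → R4 - (1/2)·R2
R4 → R4 - (4/33)·R3
REF = 
  [    3,    -1,     4]
  [    0,  -8/3, -31/3]
  [    0,     0,  33/8]
  [    0,     0,     0]
Pivot columns: 1, 2, 3 → 3 pivots.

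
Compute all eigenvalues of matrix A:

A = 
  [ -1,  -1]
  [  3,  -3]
tr(A) = -4, det(A) = 6
Characteristic polynomial: λ² - tr(A)λ + det(A) = λ² + 4λ + 6
λ² + 4λ + 6 = 0  ⇒  λ = (-4 ± √((4)² - 4·(6)))/2 = (-4 ± √(-8))/2
  = -2 + i√2,  -2 - i√2

λ = -2 + i√2, -2 - i√2  (≈ -2 + 1.414i, -2 - 1.414i)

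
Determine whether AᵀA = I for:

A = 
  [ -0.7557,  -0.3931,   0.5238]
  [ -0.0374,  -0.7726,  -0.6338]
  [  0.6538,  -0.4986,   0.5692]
Yes

AᵀA = 
  [  0.9999,   0,   0]
  [  0,   1,   0]
  [  0,   0,   1.0001]
≈ I (equal to I up to the 4-dp rounding of the entries)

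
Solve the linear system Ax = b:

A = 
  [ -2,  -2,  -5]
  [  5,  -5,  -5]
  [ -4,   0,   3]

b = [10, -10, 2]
x = [-2, 2, -2]

Row reduce the augmented matrix [A|b]:
R2 → R2 + (5/2)·R1
R3 → R3 - (2)·R1
R3 → R3 + (2/5)·R2
REF = 
  [   -2,    -2,    -5,    10]
  [    0,   -10, -35/2,    15]
  [    0,     0,     6,   -12]

Back-substitution:
x₃ = (-12) / 6 = -2
x₂ = (15 - (-35/2)(-2)) / (-10) = 2
x₁ = (10 - (-2)(2) - (-5)(-2)) / (-2) = -2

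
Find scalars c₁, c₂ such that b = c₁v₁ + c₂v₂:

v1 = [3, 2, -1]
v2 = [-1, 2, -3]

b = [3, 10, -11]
c1 = 2, c2 = 3

b = 2·v1 + 3·v2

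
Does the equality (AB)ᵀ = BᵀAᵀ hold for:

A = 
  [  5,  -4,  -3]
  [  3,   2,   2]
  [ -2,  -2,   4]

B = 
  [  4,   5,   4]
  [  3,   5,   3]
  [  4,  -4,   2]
Yes

(AB)ᵀ = 
  [ -4,  26,   2]
  [ 17,  17, -36]
  [  2,  22,  -6]

BᵀAᵀ = 
  [ -4,  26,   2]
  [ 17,  17, -36]
  [  2,  22,  -6]

Both sides are equal — this is the standard identity (AB)ᵀ = BᵀAᵀ, which holds for all A, B.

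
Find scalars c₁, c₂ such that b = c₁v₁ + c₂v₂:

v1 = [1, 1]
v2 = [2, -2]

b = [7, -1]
c1 = 3, c2 = 2

b = 3·v1 + 2·v2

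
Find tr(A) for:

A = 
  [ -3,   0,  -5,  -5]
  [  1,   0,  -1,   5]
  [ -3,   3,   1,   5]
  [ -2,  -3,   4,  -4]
-6

tr(A) = -3 + 0 + 1 + -4 = -6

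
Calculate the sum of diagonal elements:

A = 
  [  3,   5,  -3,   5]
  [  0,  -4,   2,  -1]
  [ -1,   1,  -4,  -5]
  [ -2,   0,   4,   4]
-1

tr(A) = 3 + -4 + -4 + 4 = -1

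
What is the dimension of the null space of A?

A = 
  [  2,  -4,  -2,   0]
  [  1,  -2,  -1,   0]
nullity(A) = 3

Row reduce:
R2 → R2 - (1/2)·R1
REF = 
  [  2,  -4,  -2,   0]
  [  0,   0,   0,   0]
Pivot columns: 1 → 1 pivot.
rank(A) = 1, so nullity(A) = 4 - 1 = 3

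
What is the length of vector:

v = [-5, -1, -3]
5.916

||v||₂ = √((-5)² + (-1)² + (-3)²) = √35 = 5.916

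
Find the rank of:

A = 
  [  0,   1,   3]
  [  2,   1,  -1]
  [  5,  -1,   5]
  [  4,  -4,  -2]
rank(A) = 3

Row reduce:
Swap R1 ↔ R2
R3 → R3 - (5/2)·R1
R4 → R4 - (2)·R1
R3 → R3 + (7/2)·R2
R4 → R4 + (6)·R2
R4 → R4 - (1)·R3
REF = 
  [  2,   1,  -1]
  [  0,   1,   3]
  [  0,   0,  18]
  [  0,   0,   0]
Pivot columns: 1, 2, 3 → 3 pivots.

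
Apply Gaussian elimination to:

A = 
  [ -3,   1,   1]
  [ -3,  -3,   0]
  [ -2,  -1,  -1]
Row operations:
R2 → R2 - (1)·R1
R3 → R3 - (2/3)·R1
R3 → R3 - (5/12)·R2

Resulting echelon form:
REF = 
  [  -3,    1,    1]
  [   0,   -4,   -1]
  [   0,    0, -5/4]

Rank = 3 (number of non-zero pivot rows).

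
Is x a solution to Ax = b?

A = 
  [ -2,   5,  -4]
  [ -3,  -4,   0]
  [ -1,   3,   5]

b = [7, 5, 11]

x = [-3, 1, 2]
No

Ax = [3, 5, 16] ≠ b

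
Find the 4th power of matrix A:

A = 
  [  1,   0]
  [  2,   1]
A^4 = 
  [  1,   0]
  [  8,   1]

A² = A·A:
A²[1,1] = (1)(1) + (0)(2) = 1
A²[1,2] = (1)(0) + (0)(1) = 0
A²[2,1] = (2)(1) + (1)(2) = 4
A²[2,2] = (2)(0) + (1)(1) = 1
A² = 
  [  1,   0]
  [  4,   1]

A^3 = A^2·A:
A^3[1,1] = (1)(1) + (0)(2) = 1
A^3[1,2] = (1)(0) + (0)(1) = 0
A^3[2,1] = (4)(1) + (1)(2) = 6
A^3[2,2] = (4)(0) + (1)(1) = 1
A^3 = 
  [  1,   0]
  [  6,   1]

A^4 = A^3·A:
A^4[1,1] = (1)(1) + (0)(2) = 1
A^4[1,2] = (1)(0) + (0)(1) = 0
A^4[2,1] = (6)(1) + (1)(2) = 8
A^4[2,2] = (6)(0) + (1)(1) = 1
A^4 = 
  [  1,   0]
  [  8,   1]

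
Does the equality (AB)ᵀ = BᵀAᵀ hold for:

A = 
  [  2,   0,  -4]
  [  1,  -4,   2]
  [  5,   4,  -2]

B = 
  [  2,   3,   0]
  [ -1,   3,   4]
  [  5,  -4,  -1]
Yes

(AB)ᵀ = 
  [-16,  16,  -4]
  [ 22, -17,  35]
  [  4, -18,  18]

BᵀAᵀ = 
  [-16,  16,  -4]
  [ 22, -17,  35]
  [  4, -18,  18]

Both sides are equal — this is the standard identity (AB)ᵀ = BᵀAᵀ, which holds for all A, B.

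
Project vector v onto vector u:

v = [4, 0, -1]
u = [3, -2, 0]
proj_u(v) = [36/13, -24/13, 0]

v·u = (4)(3) + (0)(-2) + (-1)(0) = 12
u·u = (3)² + (-2)² + (0)² = 13
proj_u(v) = (v·u / u·u) × u = (12/13) × u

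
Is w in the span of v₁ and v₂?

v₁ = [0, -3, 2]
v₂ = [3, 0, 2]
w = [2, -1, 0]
No

Form the augmented matrix and row-reduce:
[v₁|v₂|w] = 
  [  0,   3,   2]
  [ -3,   0,  -1]
  [  2,   2,   0]
Swap R1 ↔ R2
R3 → R3 + (2/3)·R1
R3 → R3 - (2/3)·R2
REF = 
  [ -3,   0,  -1]
  [  0,   3,   2]
  [  0,   0,  -2]

Row 3 reads [0 0 | -2], i.e. 0 = -2, so the system is inconsistent and w ∉ span{v₁, v₂}.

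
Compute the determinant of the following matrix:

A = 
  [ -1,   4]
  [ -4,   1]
15

For a 2×2 matrix, det = ad - bc = (-1)(1) - (4)(-4) = 15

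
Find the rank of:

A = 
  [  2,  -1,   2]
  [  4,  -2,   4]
Row reduce:
R2 → R2 - (2)·R1
REF = 
  [  2,  -1,   2]
  [  0,   0,   0]
Pivot columns: 1 → 1 pivot.

rank(A) = 1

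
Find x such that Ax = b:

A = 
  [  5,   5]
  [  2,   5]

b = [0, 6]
x = [-2, 2]

Row reduce the augmented matrix [A|b]:
R2 → R2 - (2/5)·R1
REF = 
  [  5,   5,   0]
  [  0,   3,   6]

Back-substitution:
x₂ = 6 / 3 = 2
x₁ = (0 - (5)(2)) / 5 = -2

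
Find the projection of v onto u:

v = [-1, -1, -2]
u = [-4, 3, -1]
proj_u(v) = [-6/13, 9/26, -3/26]

v·u = (-1)(-4) + (-1)(3) + (-2)(-1) = 3
u·u = (-4)² + (3)² + (-1)² = 26
proj_u(v) = (v·u / u·u) × u = (3/26) × u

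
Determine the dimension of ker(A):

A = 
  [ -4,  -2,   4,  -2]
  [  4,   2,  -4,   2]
nullity(A) = 3

Row reduce:
R2 → R2 + (1)·R1
REF = 
  [ -4,  -2,   4,  -2]
  [  0,   0,   0,   0]
Pivot columns: 1 → 1 pivot.
rank(A) = 1, so nullity(A) = 4 - 1 = 3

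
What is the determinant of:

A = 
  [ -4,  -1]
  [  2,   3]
-10

For a 2×2 matrix, det = ad - bc = (-4)(3) - (-1)(2) = -10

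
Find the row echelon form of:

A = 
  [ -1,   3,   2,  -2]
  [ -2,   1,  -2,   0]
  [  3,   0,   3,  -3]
Row operations:
R2 → R2 - (2)·R1
R3 → R3 + (3)·R1
R3 → R3 + (9/5)·R2

Resulting echelon form:
REF = 
  [  -1,    3,    2,   -2]
  [   0,   -5,   -6,    4]
  [   0,    0, -9/5, -9/5]

Rank = 3 (number of non-zero pivot rows).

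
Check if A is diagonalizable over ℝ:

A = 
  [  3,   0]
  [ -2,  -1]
Yes

tr(A) = 2, det(A) = -3
Characteristic polynomial: λ² - tr(A)λ + det(A) = λ² - 2λ - 3
λ² - 2λ - 3 = (λ + 1)(λ - 3)
Eigenvalues: 3, -1
λ=-1: alg. mult. = 1, geom. mult. = 2 - rank(A - (-1)I) = 2 - 1 = 1
λ=3: alg. mult. = 1, geom. mult. = 2 - rank(A - (3)I) = 2 - 1 = 1
Sum of geometric multiplicities equals n, so A has n independent eigenvectors.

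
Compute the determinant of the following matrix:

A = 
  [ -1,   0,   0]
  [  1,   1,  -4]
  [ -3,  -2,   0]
8

Cofactor expansion along row 1:
det(A) = (-1)·((1)(0) - (-4)(-2)) - (0)·((1)(0) - (-4)(-3)) + (0)·((1)(-2) - (1)(-3))
  = (-1)(-8) - (0)(-12) + (0)(1)
  = 8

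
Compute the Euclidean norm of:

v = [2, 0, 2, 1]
3

||v||₂ = √((2)² + (0)² + (2)² + (1)²) = √9 = 3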